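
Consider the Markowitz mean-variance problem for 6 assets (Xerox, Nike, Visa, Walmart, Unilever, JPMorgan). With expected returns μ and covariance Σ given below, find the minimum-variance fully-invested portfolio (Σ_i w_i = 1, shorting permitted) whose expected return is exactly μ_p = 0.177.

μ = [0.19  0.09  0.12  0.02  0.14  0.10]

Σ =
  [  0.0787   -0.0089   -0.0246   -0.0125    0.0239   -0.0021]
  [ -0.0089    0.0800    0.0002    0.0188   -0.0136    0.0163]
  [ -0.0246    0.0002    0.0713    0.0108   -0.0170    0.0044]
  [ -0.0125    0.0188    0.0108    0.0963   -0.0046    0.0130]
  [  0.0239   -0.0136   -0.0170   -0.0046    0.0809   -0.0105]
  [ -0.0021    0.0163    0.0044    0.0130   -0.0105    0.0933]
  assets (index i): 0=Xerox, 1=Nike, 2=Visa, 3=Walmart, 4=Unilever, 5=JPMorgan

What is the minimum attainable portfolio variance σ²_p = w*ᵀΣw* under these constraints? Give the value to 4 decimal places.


0.0301

g=Σ⁻¹μ = [3.0088  1.6050  3.1233  -0.1020  1.8837  0.9380]
h=Σ⁻¹𝟙 = [17.8404  13.6787  22.2518  7.1385  15.5669  8.4378]
a=μᵀg=1.446408  b=𝟙ᵀg=10.456880  c=𝟙ᵀh=84.914071  D=ac−b²=13.474009
λ₁=(c·0.177−b)/D = (84.914071·0.177−10.456880)/13.474009 = 0.339388
λ₂=(a−b·0.177)/D = (1.446408−10.456880·0.177)/13.474009 = -0.030018
w* = 0.339388·g + -0.030018·h:
  w_0 = 0.339388·3.0088 + -0.030018·17.8404 = 0.4856  (Xerox)
  w_1 = 0.339388·1.6050 + -0.030018·13.6787 = 0.1341  (Nike)
  w_2 = 0.339388·3.1233 + -0.030018·22.2518 = 0.3921  (Visa)
  w_3 = 0.339388·-0.1020 + -0.030018·7.1385 = -0.2489  (Walmart)
  w_4 = 0.339388·1.8837 + -0.030018·15.5669 = 0.1720  (Unilever)
  w_5 = 0.339388·0.9380 + -0.030018·8.4378 = 0.0651  (JPMorgan)
Σw_i=1.0000  μᵀw=0.1770
σ²=wᵀΣw=λ₁·μ_p+λ₂ = 0.339388·0.177 + -0.030018 = 0.030054 ≈ 0.0301


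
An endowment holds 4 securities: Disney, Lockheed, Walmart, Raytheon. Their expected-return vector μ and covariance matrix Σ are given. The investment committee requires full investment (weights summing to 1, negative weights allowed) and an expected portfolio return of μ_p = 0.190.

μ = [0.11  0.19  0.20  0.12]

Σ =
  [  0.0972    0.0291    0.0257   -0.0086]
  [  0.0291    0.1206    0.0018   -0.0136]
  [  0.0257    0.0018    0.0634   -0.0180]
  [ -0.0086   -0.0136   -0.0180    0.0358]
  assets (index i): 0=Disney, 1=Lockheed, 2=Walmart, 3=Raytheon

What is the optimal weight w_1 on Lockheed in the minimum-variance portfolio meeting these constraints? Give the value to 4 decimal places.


0.2784

g=Σ⁻¹μ = [-0.3300  2.3389  5.1366  6.7439]
h=Σ⁻¹𝟙 = [3.5204  12.3625  27.4118  47.2575]
a=μᵀg=2.244677  b=𝟙ᵀg=13.889374  c=𝟙ᵀh=90.552165  D=ac−b²=10.345652
λ₁=(c·0.190−b)/D = (90.552165·0.190−13.889374)/10.345652 = 0.320476
λ₂=(a−b·0.190)/D = (2.244677−13.889374·0.190)/10.345652 = -0.038113
w* = 0.320476·g + -0.038113·h:
  w_0 = 0.320476·-0.3300 + -0.038113·3.5204 = -0.2399  (Disney)
  w_1 = 0.320476·2.3389 + -0.038113·12.3625 = 0.2784  (Lockheed)
  w_2 = 0.320476·5.1366 + -0.038113·27.4118 = 0.6014  (Walmart)
  w_3 = 0.320476·6.7439 + -0.038113·47.2575 = 0.3601  (Raytheon)
Σw_i=1.0000  μᵀw=0.1900
σ²=wᵀΣw=λ₁·μ_p+λ₂ = 0.320476·0.190 + -0.038113 = 0.022777 ≈ 0.0228


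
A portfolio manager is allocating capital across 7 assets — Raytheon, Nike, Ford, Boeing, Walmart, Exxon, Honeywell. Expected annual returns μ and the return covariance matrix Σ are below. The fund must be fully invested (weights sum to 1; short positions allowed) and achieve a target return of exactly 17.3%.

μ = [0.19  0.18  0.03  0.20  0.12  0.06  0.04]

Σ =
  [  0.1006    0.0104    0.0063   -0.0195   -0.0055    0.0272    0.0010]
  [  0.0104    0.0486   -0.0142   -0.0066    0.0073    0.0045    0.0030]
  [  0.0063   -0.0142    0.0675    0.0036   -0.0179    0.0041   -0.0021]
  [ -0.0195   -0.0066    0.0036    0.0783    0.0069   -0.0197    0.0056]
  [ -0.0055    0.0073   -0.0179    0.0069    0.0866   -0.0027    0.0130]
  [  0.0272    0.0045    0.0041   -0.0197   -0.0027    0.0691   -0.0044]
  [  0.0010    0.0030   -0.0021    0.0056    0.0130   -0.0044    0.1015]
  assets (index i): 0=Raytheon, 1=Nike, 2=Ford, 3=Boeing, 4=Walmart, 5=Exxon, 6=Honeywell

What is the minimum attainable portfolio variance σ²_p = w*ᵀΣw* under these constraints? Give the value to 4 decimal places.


0.0155

x=Σ⁻¹μ = [1.9258  3.8405  1.1542  3.4050  1.1795  0.8073  -0.0184]
y=Σ⁻¹𝟙 = [6.0055  24.0756  20.9157  17.5578  12.1510  15.2665  7.6510]
a=μᵀx=1.962050  b=𝟙ᵀx=12.293815  c=𝟙ᵀy=103.622994  D=ac−b²=52.175612
λ₁=(c·0.173−b)/D = (103.622994·0.173−12.293815)/52.175612 = 0.107962
λ₂=(a−b·0.173)/D = (1.962050−12.293815·0.173)/52.175612 = -0.003158
w* = 0.107962·x + -0.003158·y:
  w_0 = 0.107962·1.9258 + -0.003158·6.0055 = 0.1889  (Raytheon)
  w_1 = 0.107962·3.8405 + -0.003158·24.0756 = 0.3386  (Nike)
  w_2 = 0.107962·1.1542 + -0.003158·20.9157 = 0.0586  (Ford)
  w_3 = 0.107962·3.4050 + -0.003158·17.5578 = 0.3122  (Boeing)
  w_4 = 0.107962·1.1795 + -0.003158·12.1510 = 0.0890  (Walmart)
  w_5 = 0.107962·0.8073 + -0.003158·15.2665 = 0.0389  (Exxon)
  w_6 = 0.107962·-0.0184 + -0.003158·7.6510 = -0.0262  (Honeywell)
Σw_i=1.0000  μᵀw=0.1730
σ²=wᵀΣw=λ₁·μ_p+λ₂ = 0.107962·0.173 + -0.003158 = 0.015519 ≈ 0.0155


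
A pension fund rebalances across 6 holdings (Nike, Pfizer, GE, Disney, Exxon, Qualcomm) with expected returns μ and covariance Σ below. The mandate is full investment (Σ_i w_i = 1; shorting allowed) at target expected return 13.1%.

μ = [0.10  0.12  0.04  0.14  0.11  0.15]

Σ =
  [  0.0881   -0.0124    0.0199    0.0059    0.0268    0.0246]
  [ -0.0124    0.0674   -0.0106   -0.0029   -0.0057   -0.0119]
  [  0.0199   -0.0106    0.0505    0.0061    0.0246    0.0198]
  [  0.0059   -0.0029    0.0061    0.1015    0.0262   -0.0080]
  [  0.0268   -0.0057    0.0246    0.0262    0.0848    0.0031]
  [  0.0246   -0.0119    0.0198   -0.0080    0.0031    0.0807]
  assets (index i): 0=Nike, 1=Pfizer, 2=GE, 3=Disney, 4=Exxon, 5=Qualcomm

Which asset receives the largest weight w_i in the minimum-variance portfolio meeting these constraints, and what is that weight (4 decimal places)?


Pfizer (0.3326)

p=Σ⁻¹μ = [0.5735  2.3497  -0.4156  1.3860  0.8845  2.2358]
q=Σ⁻¹𝟙 = [6.2333  20.8846  14.5647  9.0768  3.8037  10.7513]
a=μᵀp=0.949397  b=𝟙ᵀp=7.013933  c=𝟙ᵀq=65.314494  D=ac−b²=12.814125
λ₁=(c·0.131−b)/D = (65.314494·0.131−7.013933)/12.814125 = 0.120357
λ₂=(a−b·0.131)/D = (0.949397−7.013933·0.131)/12.814125 = 0.002386
w* = 0.120357·p + 0.002386·q:
  w_0 = 0.120357·0.5735 + 0.002386·6.2333 = 0.0839  (Nike)
  w_1 = 0.120357·2.3497 + 0.002386·20.8846 = 0.3326  (Pfizer)
  w_2 = 0.120357·-0.4156 + 0.002386·14.5647 = -0.0153  (GE)
  w_3 = 0.120357·1.3860 + 0.002386·9.0768 = 0.1885  (Disney)
  w_4 = 0.120357·0.8845 + 0.002386·3.8037 = 0.1155  (Exxon)
  w_5 = 0.120357·2.2358 + 0.002386·10.7513 = 0.2947  (Qualcomm)
Σw_i=1.0000  μᵀw=0.1310
σ²=wᵀΣw=λ₁·μ_p+λ₂ = 0.120357·0.131 + 0.002386 = 0.018153 ≈ 0.0182


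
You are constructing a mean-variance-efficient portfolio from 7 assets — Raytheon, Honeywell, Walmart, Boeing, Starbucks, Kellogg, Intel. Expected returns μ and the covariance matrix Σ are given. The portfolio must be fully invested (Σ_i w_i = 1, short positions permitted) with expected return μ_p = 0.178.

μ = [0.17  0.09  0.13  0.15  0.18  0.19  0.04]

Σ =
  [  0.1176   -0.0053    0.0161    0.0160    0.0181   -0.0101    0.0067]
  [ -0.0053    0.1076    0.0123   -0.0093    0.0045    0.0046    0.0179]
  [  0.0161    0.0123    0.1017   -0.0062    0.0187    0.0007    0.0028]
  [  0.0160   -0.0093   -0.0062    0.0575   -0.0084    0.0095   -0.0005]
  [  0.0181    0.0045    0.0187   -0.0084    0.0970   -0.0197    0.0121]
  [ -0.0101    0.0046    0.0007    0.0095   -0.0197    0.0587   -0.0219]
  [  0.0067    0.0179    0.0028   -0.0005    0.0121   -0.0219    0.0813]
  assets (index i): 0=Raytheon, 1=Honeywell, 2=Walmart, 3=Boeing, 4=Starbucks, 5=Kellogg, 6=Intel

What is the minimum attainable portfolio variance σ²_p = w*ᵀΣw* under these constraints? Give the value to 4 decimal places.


0.0183

u=Σ⁻¹μ = [1.0131  0.5372  0.6807  2.1530  2.4221  4.2193  1.0561]
v=Σ⁻¹𝟙 = [5.1578  6.0524  6.3790  15.4733  12.2873  24.6768  15.2365]
a=μᵀu=1.911913  b=𝟙ᵀu=12.081572  c=𝟙ᵀv=85.263068  D=ac−b²=17.051214
λ₁=(c·0.178−b)/D = (85.263068·0.178−12.081572)/17.051214 = 0.181527
λ₂=(a−b·0.178)/D = (1.911913−12.081572·0.178)/17.051214 = -0.013994
w* = 0.181527·u + -0.013994·v:
  w_0 = 0.181527·1.0131 + -0.013994·5.1578 = 0.1117  (Raytheon)
  w_1 = 0.181527·0.5372 + -0.013994·6.0524 = 0.0128  (Honeywell)
  w_2 = 0.181527·0.6807 + -0.013994·6.3790 = 0.0343  (Walmart)
  w_3 = 0.181527·2.1530 + -0.013994·15.4733 = 0.1743  (Boeing)
  w_4 = 0.181527·2.4221 + -0.013994·12.2873 = 0.2677  (Starbucks)
  w_5 = 0.181527·4.2193 + -0.013994·24.6768 = 0.4206  (Kellogg)
  w_6 = 0.181527·1.0561 + -0.013994·15.2365 = -0.0215  (Intel)
Σw_i=1.0000  μᵀw=0.1780
σ²=wᵀΣw=λ₁·μ_p+λ₂ = 0.181527·0.178 + -0.013994 = 0.018318 ≈ 0.0183


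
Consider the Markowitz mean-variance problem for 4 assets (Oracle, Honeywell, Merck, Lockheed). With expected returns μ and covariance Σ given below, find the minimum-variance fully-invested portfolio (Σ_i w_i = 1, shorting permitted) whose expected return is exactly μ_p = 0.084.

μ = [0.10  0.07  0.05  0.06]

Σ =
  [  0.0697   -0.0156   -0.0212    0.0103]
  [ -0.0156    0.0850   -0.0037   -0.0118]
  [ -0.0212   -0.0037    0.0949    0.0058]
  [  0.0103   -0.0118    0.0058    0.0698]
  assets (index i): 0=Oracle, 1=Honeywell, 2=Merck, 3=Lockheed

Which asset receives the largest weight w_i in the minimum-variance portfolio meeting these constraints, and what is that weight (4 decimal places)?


Oracle (0.5657)

p=Σ⁻¹μ = [1.9158  1.3169  0.9622  0.7196]
q=Σ⁻¹𝟙 = [21.0856  18.1012  15.1580  13.0157]
a=μᵀp=0.375049  b=𝟙ᵀp=4.914495  c=𝟙ᵀq=67.360626  D=ac−b²=1.111253
λ₁=(c·0.084−b)/D = (67.360626·0.084−4.914495)/1.111253 = 0.669333
λ₂=(a−b·0.084)/D = (0.375049−4.914495·0.084)/1.111253 = -0.033988
w* = 0.669333·p + -0.033988·q:
  w_0 = 0.669333·1.9158 + -0.033988·21.0856 = 0.5657  (Oracle)
  w_1 = 0.669333·1.3169 + -0.033988·18.1012 = 0.2662  (Honeywell)
  w_2 = 0.669333·0.9622 + -0.033988·15.1580 = 0.1289  (Merck)
  w_3 = 0.669333·0.7196 + -0.033988·13.0157 = 0.0393  (Lockheed)
Σw_i=1.0000  μᵀw=0.0840
σ²=wᵀΣw=λ₁·μ_p+λ₂ = 0.669333·0.084 + -0.033988 = 0.022236 ≈ 0.0222


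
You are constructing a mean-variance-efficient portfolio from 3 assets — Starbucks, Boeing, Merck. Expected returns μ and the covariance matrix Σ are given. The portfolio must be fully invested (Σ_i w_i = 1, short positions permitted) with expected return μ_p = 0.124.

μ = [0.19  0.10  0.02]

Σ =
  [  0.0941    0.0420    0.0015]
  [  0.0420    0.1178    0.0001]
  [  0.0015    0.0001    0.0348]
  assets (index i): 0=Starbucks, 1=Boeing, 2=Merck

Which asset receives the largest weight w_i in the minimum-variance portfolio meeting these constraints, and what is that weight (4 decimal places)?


Starbucks (0.5719)

u=Σ⁻¹μ = [1.9416  0.1562  0.4906]
v=Σ⁻¹𝟙 = [7.6068  5.7528  28.3912]
a=μᵀu=0.394334  b=𝟙ᵀu=2.588387  c=𝟙ᵀv=41.750763  D=ac−b²=9.764014
λ₁=(c·0.124−b)/D = (41.750763·0.124−2.588387)/9.764014 = 0.265127
λ₂=(a−b·0.124)/D = (0.394334−2.588387·0.124)/9.764014 = 0.007515
w* = 0.265127·u + 0.007515·v:
  w_0 = 0.265127·1.9416 + 0.007515·7.6068 = 0.5719  (Starbucks)
  w_1 = 0.265127·0.1562 + 0.007515·5.7528 = 0.0847  (Boeing)
  w_2 = 0.265127·0.4906 + 0.007515·28.3912 = 0.3434  (Merck)
Σw_i=1.0000  μᵀw=0.1240
σ²=wᵀΣw=λ₁·μ_p+λ₂ = 0.265127·0.124 + 0.007515 = 0.040391 ≈ 0.0404


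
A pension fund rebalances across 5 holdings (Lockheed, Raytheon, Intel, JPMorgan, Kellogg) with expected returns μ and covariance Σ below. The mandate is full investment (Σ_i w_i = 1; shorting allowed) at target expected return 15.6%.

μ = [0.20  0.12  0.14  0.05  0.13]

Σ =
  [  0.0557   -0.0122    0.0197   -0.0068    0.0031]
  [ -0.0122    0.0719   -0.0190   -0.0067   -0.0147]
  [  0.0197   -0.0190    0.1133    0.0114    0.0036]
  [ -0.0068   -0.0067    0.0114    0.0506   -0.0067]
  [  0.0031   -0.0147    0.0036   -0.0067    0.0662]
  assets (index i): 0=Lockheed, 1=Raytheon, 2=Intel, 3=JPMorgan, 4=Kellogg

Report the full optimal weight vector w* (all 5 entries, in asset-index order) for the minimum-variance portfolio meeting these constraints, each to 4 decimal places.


0.4399  0.2596  0.0668  0.0358  0.1979

p=Σ⁻¹μ = [4.1647  3.3297  0.7660  2.1718  2.6862]
q=Σ⁻¹𝟙 = [24.0261  26.6802  5.5672  28.2442  22.4609]
a=μᵀp=1.797537  b=𝟙ᵀp=13.118395  c=𝟙ᵀq=106.978705  D=ac−b²=20.205909
λ₁=(c·0.156−b)/D = (106.978705·0.156−13.118395)/20.205909 = 0.176695
λ₂=(a−b·0.156)/D = (1.797537−13.118395·0.156)/20.205909 = -0.012320
w* = 0.176695·p + -0.012320·q:
  w_0 = 0.176695·4.1647 + -0.012320·24.0261 = 0.4399  (Lockheed)
  w_1 = 0.176695·3.3297 + -0.012320·26.6802 = 0.2596  (Raytheon)
  w_2 = 0.176695·0.7660 + -0.012320·5.5672 = 0.0668  (Intel)
  w_3 = 0.176695·2.1718 + -0.012320·28.2442 = 0.0358  (JPMorgan)
  w_4 = 0.176695·2.6862 + -0.012320·22.4609 = 0.1979  (Kellogg)
Σw_i=1.0000  μᵀw=0.1560
σ²=wᵀΣw=λ₁·μ_p+λ₂ = 0.176695·0.156 + -0.012320 = 0.015245 ≈ 0.0152


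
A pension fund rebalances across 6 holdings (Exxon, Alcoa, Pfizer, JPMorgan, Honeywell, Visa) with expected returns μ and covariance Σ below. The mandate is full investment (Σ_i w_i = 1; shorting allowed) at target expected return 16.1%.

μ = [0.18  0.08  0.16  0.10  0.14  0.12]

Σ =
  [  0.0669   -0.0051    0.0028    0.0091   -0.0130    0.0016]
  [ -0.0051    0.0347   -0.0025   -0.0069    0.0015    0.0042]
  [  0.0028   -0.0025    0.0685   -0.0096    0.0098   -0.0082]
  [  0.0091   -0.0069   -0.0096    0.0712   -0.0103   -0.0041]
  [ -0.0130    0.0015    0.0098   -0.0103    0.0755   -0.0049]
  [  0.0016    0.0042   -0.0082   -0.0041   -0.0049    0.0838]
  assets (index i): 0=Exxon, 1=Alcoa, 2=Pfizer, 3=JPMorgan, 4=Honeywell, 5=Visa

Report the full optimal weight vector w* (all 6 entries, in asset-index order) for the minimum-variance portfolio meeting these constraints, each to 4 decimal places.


0.4055  -0.0643  0.2565  0.0412  0.2331  0.1280

u=Σ⁻¹μ = [2.9531  3.0260  2.4839  2.0975  2.3773  1.7086]
v=Σ⁻¹𝟙 = [16.9874  34.3101  17.2660  20.7629  16.9615  13.5864]
a=μᵀu=1.918660  b=𝟙ᵀu=14.646355  c=𝟙ᵀv=119.874181  D=ac−b²=15.482039
λ₁=(c·0.161−b)/D = (119.874181·0.161−14.646355)/15.482039 = 0.300567
λ₂=(a−b·0.161)/D = (1.918660−14.646355·0.161)/15.482039 = -0.028382
w* = 0.300567·u + -0.028382·v:
  w_0 = 0.300567·2.9531 + -0.028382·16.9874 = 0.4055  (Exxon)
  w_1 = 0.300567·3.0260 + -0.028382·34.3101 = -0.0643  (Alcoa)
  w_2 = 0.300567·2.4839 + -0.028382·17.2660 = 0.2565  (Pfizer)
  w_3 = 0.300567·2.0975 + -0.028382·20.7629 = 0.0412  (JPMorgan)
  w_4 = 0.300567·2.3773 + -0.028382·16.9615 = 0.2331  (Honeywell)
  w_5 = 0.300567·1.7086 + -0.028382·13.5864 = 0.1280  (Visa)
Σw_i=1.0000  μᵀw=0.1610
σ²=wᵀΣw=λ₁·μ_p+λ₂ = 0.300567·0.161 + -0.028382 = 0.020010 ≈ 0.0200


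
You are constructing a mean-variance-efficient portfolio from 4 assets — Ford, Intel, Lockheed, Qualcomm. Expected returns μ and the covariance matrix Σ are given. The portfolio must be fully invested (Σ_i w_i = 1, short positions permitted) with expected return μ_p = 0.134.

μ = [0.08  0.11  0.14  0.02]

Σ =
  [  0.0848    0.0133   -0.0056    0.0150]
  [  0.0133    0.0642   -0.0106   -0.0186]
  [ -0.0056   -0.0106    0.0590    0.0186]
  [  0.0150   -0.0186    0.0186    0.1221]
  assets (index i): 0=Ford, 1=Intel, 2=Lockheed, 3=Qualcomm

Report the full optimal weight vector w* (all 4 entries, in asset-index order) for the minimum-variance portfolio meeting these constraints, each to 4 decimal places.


0.1384  0.3593  0.6113  -0.1090

u=Σ⁻¹μ = [0.8299  1.9895  2.8300  -0.0662]
v=Σ⁻¹𝟙 = [8.8169  18.9368  18.9483  7.1051]
a=μᵀu=0.680116  b=𝟙ᵀu=5.583265  c=𝟙ᵀv=53.807105  D=ac−b²=5.422239
λ₁=(c·0.134−b)/D = (53.807105·0.134−5.583265)/5.422239 = 0.300040
λ₂=(a−b·0.134)/D = (0.680116−5.583265·0.134)/5.422239 = -0.012549
w* = 0.300040·u + -0.012549·v:
  w_0 = 0.300040·0.8299 + -0.012549·8.8169 = 0.1384  (Ford)
  w_1 = 0.300040·1.9895 + -0.012549·18.9368 = 0.3593  (Intel)
  w_2 = 0.300040·2.8300 + -0.012549·18.9483 = 0.6113  (Lockheed)
  w_3 = 0.300040·-0.0662 + -0.012549·7.1051 = -0.1090  (Qualcomm)
Σw_i=1.0000  μᵀw=0.1340
σ²=wᵀΣw=λ₁·μ_p+λ₂ = 0.300040·0.134 + -0.012549 = 0.027657 ≈ 0.0277


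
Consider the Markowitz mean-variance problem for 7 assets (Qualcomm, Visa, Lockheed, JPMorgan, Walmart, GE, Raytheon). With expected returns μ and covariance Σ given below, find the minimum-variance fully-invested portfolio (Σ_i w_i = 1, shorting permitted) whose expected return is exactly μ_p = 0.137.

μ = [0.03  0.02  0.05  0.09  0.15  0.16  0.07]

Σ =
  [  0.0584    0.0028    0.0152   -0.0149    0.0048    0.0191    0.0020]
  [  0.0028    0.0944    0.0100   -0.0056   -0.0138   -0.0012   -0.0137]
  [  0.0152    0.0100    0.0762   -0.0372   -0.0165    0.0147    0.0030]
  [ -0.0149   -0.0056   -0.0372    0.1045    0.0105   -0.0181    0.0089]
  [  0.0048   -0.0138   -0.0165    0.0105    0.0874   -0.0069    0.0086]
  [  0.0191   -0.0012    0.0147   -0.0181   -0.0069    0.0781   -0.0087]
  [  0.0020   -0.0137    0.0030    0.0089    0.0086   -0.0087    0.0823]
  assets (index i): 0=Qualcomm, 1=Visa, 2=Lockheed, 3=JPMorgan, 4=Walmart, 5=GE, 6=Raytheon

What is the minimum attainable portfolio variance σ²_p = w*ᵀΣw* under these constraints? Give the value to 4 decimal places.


0.0206

p=Σ⁻¹μ = [-0.5127  0.6239  1.3027  1.4521  2.0348  2.5460  0.8189]
q=Σ⁻¹𝟙 = [10.3257  13.3581  18.1557  18.2118  14.1856  13.8185  11.4706]
a=μᵀp=0.962813  b=𝟙ᵀp=8.265531  c=𝟙ᵀq=99.526033  D=ac−b²=27.505945
λ₁=(c·0.137−b)/D = (99.526033·0.137−8.265531)/27.505945 = 0.195214
λ₂=(a−b·0.137)/D = (0.962813−8.265531·0.137)/27.505945 = -0.006165
w* = 0.195214·p + -0.006165·q:
  w_0 = 0.195214·-0.5127 + -0.006165·10.3257 = -0.1637  (Qualcomm)
  w_1 = 0.195214·0.6239 + -0.006165·13.3581 = 0.0394  (Visa)
  w_2 = 0.195214·1.3027 + -0.006165·18.1557 = 0.1424  (Lockheed)
  w_3 = 0.195214·1.4521 + -0.006165·18.2118 = 0.1712  (JPMorgan)
  w_4 = 0.195214·2.0348 + -0.006165·14.1856 = 0.3098  (Walmart)
  w_5 = 0.195214·2.5460 + -0.006165·13.8185 = 0.4118  (GE)
  w_6 = 0.195214·0.8189 + -0.006165·11.4706 = 0.0891  (Raytheon)
Σw_i=1.0000  μᵀw=0.1370
σ²=wᵀΣw=λ₁·μ_p+λ₂ = 0.195214·0.137 + -0.006165 = 0.020580 ≈ 0.0206


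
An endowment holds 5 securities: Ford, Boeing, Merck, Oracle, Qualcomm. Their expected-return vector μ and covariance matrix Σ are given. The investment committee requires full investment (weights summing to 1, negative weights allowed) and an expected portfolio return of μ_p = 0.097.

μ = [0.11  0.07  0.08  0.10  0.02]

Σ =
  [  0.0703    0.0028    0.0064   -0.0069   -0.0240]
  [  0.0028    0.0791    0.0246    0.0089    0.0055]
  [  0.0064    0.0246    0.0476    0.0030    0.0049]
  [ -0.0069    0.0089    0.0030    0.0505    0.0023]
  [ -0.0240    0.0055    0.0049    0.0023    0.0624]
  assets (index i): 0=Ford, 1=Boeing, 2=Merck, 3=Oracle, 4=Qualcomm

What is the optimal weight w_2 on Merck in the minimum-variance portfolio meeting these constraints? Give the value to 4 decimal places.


0.1999

u=Σ⁻¹μ = [1.9721  0.1726  1.1006  2.1129  0.8995]
v=Σ⁻¹𝟙 = [22.6951  4.1786  12.1766  20.4103  22.6777]
a=μᵀu=0.546339  b=𝟙ᵀu=6.257674  c=𝟙ᵀv=82.138331  D=ac−b²=5.716890
λ₁=(c·0.097−b)/D = (82.138331·0.097−6.257674)/5.716890 = 0.299069
λ₂=(a−b·0.097)/D = (0.546339−6.257674·0.097)/5.716890 = -0.010610
w* = 0.299069·u + -0.010610·v:
  w_0 = 0.299069·1.9721 + -0.010610·22.6951 = 0.3490  (Ford)
  w_1 = 0.299069·0.1726 + -0.010610·4.1786 = 0.0073  (Boeing)
  w_2 = 0.299069·1.1006 + -0.010610·12.1766 = 0.1999  (Merck)
  w_3 = 0.299069·2.1129 + -0.010610·20.4103 = 0.4154  (Oracle)
  w_4 = 0.299069·0.8995 + -0.010610·22.6777 = 0.0284  (Qualcomm)
Σw_i=1.0000  μᵀw=0.0970
σ²=wᵀΣw=λ₁·μ_p+λ₂ = 0.299069·0.097 + -0.010610 = 0.018400 ≈ 0.0184


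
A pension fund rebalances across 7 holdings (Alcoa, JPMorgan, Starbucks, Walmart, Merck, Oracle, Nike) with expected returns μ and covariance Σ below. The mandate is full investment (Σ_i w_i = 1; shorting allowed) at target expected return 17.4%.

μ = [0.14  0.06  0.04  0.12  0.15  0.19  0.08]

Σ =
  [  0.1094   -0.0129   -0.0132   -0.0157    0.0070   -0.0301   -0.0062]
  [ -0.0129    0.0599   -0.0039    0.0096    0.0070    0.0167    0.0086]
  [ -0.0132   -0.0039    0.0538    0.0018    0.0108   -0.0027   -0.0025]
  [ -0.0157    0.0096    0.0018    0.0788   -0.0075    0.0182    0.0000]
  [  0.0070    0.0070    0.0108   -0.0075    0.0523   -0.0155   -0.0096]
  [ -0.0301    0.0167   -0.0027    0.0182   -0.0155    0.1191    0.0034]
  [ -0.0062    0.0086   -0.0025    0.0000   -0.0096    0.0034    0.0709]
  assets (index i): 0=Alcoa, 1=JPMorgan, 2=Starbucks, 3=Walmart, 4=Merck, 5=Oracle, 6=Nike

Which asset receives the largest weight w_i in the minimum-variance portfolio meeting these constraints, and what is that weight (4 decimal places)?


p=Σ⁻¹μ = [2.0938  -0.1220  0.6377  1.7590  3.7332  2.3233  1.7428]
q=Σ⁻¹𝟙 = [17.9371  11.7766  20.8830  13.4878  19.3681  11.7247  17.0410]
a=μᵀp=1.663240  b=𝟙ᵀp=12.167845  c=𝟙ᵀq=112.218373  D=ac−b²=38.589631
λ₁=(c·0.174−b)/D = (112.218373·0.174−12.167845)/38.589631 = 0.190677
λ₂=(a−b·0.174)/D = (1.663240−12.167845·0.174)/38.589631 = -0.011764
w* = 0.190677·p + -0.011764·q:
  w_0 = 0.190677·2.0938 + -0.011764·17.9371 = 0.1882  (Alcoa)
  w_1 = 0.190677·-0.1220 + -0.011764·11.7766 = -0.1618  (JPMorgan)
  w_2 = 0.190677·0.6377 + -0.011764·20.8830 = -0.1241  (Starbucks)
  w_3 = 0.190677·1.7590 + -0.011764·13.4878 = 0.1767  (Walmart)
  w_4 = 0.190677·3.7332 + -0.011764·19.3681 = 0.4840  (Merck)
  w_5 = 0.190677·2.3233 + -0.011764·11.7247 = 0.3051  (Oracle)
  w_6 = 0.190677·1.7428 + -0.011764·17.0410 = 0.1318  (Nike)
Σw_i=1.0000  μᵀw=0.1740
σ²=wᵀΣw=λ₁·μ_p+λ₂ = 0.190677·0.174 + -0.011764 = 0.021414 ≈ 0.0214

Merck (0.4840)


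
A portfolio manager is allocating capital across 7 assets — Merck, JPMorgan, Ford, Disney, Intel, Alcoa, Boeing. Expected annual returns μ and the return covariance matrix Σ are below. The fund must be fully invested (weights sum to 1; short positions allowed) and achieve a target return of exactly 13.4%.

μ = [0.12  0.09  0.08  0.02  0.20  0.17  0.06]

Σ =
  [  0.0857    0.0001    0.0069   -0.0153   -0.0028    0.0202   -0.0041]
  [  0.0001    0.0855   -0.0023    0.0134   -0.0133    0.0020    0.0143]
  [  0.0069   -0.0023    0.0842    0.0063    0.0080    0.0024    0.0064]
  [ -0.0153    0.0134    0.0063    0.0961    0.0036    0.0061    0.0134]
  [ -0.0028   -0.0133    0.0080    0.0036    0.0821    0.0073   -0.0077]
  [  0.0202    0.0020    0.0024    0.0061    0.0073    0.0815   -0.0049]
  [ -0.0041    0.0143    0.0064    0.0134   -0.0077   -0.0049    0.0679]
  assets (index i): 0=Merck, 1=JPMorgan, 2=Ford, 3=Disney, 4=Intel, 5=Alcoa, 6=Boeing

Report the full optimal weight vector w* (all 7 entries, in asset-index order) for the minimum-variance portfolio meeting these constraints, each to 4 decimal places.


0.1415  0.1560  0.0795  0.0113  0.2873  0.1769  0.1473

x=Σ⁻¹μ = [1.0776  1.2802  0.5363  -0.1838  2.5930  1.6178  1.0756]
y=Σ⁻¹𝟙 = [11.5284  10.4916  8.1425  7.4012  13.6800  7.9242  13.1092]
a=μᵀx=1.141925  b=𝟙ᵀx=7.996752  c=𝟙ᵀy=72.277140  D=ac−b²=18.587004
λ₁=(c·0.134−b)/D = (72.277140·0.134−7.996752)/18.587004 = 0.090837
λ₂=(a−b·0.134)/D = (1.141925−7.996752·0.134)/18.587004 = 0.003785
w* = 0.090837·x + 0.003785·y:
  w_0 = 0.090837·1.0776 + 0.003785·11.5284 = 0.1415  (Merck)
  w_1 = 0.090837·1.2802 + 0.003785·10.4916 = 0.1560  (JPMorgan)
  w_2 = 0.090837·0.5363 + 0.003785·8.1425 = 0.0795  (Ford)
  w_3 = 0.090837·-0.1838 + 0.003785·7.4012 = 0.0113  (Disney)
  w_4 = 0.090837·2.5930 + 0.003785·13.6800 = 0.2873  (Intel)
  w_5 = 0.090837·1.6178 + 0.003785·7.9242 = 0.1769  (Alcoa)
  w_6 = 0.090837·1.0756 + 0.003785·13.1092 = 0.1473  (Boeing)
Σw_i=1.0000  μᵀw=0.1340
σ²=wᵀΣw=λ₁·μ_p+λ₂ = 0.090837·0.134 + 0.003785 = 0.015958 ≈ 0.0160


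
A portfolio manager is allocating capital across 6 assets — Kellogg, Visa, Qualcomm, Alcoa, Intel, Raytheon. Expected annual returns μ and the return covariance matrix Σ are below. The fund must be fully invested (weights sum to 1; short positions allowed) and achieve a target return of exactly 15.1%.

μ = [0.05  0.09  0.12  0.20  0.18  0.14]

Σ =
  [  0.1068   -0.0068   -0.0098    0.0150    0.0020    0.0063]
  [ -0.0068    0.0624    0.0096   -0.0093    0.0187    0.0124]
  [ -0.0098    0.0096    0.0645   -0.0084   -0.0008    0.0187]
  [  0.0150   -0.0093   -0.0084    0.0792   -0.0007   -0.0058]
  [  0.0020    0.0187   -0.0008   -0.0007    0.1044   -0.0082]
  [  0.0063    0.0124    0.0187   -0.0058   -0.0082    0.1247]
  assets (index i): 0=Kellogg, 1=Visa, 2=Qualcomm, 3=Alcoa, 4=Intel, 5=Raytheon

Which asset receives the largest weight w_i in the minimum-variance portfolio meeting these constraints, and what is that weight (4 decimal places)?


x=Σ⁻¹μ = [0.2037  0.9107  1.8657  2.8784  1.6681  0.9856]
y=Σ⁻¹𝟙 = [9.1522  13.5391  15.3968  14.5547  7.5925  5.0779]
a=μᵀx=1.329962  b=𝟙ᵀx=8.512235  c=𝟙ᵀy=65.313180  D=ac−b²=14.405880
λ₁=(c·0.151−b)/D = (65.313180·0.151−8.512235)/14.405880 = 0.093716
λ₂=(a−b·0.151)/D = (1.329962−8.512235·0.151)/14.405880 = 0.003097
w* = 0.093716·x + 0.003097·y:
  w_0 = 0.093716·0.2037 + 0.003097·9.1522 = 0.0474  (Kellogg)
  w_1 = 0.093716·0.9107 + 0.003097·13.5391 = 0.1273  (Visa)
  w_2 = 0.093716·1.8657 + 0.003097·15.3968 = 0.2225  (Qualcomm)
  w_3 = 0.093716·2.8784 + 0.003097·14.5547 = 0.3148  (Alcoa)
  w_4 = 0.093716·1.6681 + 0.003097·7.5925 = 0.1798  (Intel)
  w_5 = 0.093716·0.9856 + 0.003097·5.0779 = 0.1081  (Raytheon)
Σw_i=1.0000  μᵀw=0.1510
σ²=wᵀΣw=λ₁·μ_p+λ₂ = 0.093716·0.151 + 0.003097 = 0.017248 ≈ 0.0172

Alcoa (0.3148)


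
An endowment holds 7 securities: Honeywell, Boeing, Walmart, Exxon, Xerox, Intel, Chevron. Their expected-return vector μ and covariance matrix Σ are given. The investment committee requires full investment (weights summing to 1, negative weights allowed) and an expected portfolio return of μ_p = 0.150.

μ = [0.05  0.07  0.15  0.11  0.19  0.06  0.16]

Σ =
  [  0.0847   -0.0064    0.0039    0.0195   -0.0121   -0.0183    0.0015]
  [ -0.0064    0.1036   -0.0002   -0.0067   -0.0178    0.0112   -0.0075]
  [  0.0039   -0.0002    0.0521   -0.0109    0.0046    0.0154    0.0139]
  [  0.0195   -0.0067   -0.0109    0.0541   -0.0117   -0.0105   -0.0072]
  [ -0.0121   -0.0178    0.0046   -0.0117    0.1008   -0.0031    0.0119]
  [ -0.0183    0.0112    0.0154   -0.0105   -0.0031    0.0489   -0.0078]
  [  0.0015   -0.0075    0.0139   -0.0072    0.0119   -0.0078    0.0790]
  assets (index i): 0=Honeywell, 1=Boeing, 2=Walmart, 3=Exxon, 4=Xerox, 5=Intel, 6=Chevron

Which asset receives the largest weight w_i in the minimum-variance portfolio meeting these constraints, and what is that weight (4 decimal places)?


Exxon (0.3200)

x=Σ⁻¹μ = [0.3661  1.3002  2.4733  3.5911  2.2916  1.4966  1.8365]
y=Σ⁻¹𝟙 = [14.1185  13.0286  10.1316  28.0791  15.8475  28.9655  14.8762]
a=μᵀx=1.694389  b=𝟙ᵀx=13.355519  c=𝟙ᵀy=125.046995  D=ac−b²=33.508350
λ₁=(c·0.150−b)/D = (125.046995·0.150−13.355519)/33.508350 = 0.161200
λ₂=(a−b·0.150)/D = (1.694389−13.355519·0.150)/33.508350 = -0.009220
w* = 0.161200·x + -0.009220·y:
  w_0 = 0.161200·0.3661 + -0.009220·14.1185 = -0.0712  (Honeywell)
  w_1 = 0.161200·1.3002 + -0.009220·13.0286 = 0.0895  (Boeing)
  w_2 = 0.161200·2.4733 + -0.009220·10.1316 = 0.3053  (Walmart)
  w_3 = 0.161200·3.5911 + -0.009220·28.0791 = 0.3200  (Exxon)
  w_4 = 0.161200·2.2916 + -0.009220·15.8475 = 0.2233  (Xerox)
  w_5 = 0.161200·1.4966 + -0.009220·28.9655 = -0.0258  (Intel)
  w_6 = 0.161200·1.8365 + -0.009220·14.8762 = 0.1589  (Chevron)
Σw_i=1.0000  μᵀw=0.1500
σ²=wᵀΣw=λ₁·μ_p+λ₂ = 0.161200·0.150 + -0.009220 = 0.014960 ≈ 0.0150


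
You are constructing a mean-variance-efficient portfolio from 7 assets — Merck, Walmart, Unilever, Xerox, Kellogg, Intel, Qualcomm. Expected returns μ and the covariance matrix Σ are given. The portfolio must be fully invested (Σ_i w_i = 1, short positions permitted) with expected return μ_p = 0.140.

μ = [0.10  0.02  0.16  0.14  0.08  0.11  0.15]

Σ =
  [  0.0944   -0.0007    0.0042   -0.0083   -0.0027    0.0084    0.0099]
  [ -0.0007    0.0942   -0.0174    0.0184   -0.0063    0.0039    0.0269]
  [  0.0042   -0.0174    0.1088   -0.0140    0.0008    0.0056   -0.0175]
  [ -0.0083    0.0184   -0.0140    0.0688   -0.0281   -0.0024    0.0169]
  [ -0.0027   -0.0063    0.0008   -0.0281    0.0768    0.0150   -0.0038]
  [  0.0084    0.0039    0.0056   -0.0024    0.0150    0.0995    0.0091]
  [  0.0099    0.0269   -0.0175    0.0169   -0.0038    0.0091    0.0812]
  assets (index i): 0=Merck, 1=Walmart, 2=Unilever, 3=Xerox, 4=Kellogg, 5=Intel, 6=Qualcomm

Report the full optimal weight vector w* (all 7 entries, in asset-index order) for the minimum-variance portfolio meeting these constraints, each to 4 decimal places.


p=Σ⁻¹μ = [1.0893  -0.3784  2.0000  3.1724  2.1703  0.5139  1.6546]
q=Σ⁻¹𝟙 = [11.6894  7.8936  13.8033  24.2318  22.2375  4.5935  6.7325]
a=μᵀp=1.343827  b=𝟙ᵀp=10.221961  c=𝟙ᵀq=91.181624  D=ac−b²=18.043839
λ₁=(c·0.140−b)/D = (91.181624·0.140−10.221961)/18.043839 = 0.140960
λ₂=(a−b·0.140)/D = (1.343827−10.221961·0.140)/18.043839 = -0.004835
w* = 0.140960·p + -0.004835·q:
  w_0 = 0.140960·1.0893 + -0.004835·11.6894 = 0.0970  (Merck)
  w_1 = 0.140960·-0.3784 + -0.004835·7.8936 = -0.0915  (Walmart)
  w_2 = 0.140960·2.0000 + -0.004835·13.8033 = 0.2152  (Unilever)
  w_3 = 0.140960·3.1724 + -0.004835·24.2318 = 0.3300  (Xerox)
  w_4 = 0.140960·2.1703 + -0.004835·22.2375 = 0.1984  (Kellogg)
  w_5 = 0.140960·0.5139 + -0.004835·4.5935 = 0.0502  (Intel)
  w_6 = 0.140960·1.6546 + -0.004835·6.7325 = 0.2007  (Qualcomm)
Σw_i=1.0000  μᵀw=0.1400
σ²=wᵀΣw=λ₁·μ_p+λ₂ = 0.140960·0.140 + -0.004835 = 0.014899 ≈ 0.0149

0.0970  -0.0915  0.2152  0.3300  0.1984  0.0502  0.2007


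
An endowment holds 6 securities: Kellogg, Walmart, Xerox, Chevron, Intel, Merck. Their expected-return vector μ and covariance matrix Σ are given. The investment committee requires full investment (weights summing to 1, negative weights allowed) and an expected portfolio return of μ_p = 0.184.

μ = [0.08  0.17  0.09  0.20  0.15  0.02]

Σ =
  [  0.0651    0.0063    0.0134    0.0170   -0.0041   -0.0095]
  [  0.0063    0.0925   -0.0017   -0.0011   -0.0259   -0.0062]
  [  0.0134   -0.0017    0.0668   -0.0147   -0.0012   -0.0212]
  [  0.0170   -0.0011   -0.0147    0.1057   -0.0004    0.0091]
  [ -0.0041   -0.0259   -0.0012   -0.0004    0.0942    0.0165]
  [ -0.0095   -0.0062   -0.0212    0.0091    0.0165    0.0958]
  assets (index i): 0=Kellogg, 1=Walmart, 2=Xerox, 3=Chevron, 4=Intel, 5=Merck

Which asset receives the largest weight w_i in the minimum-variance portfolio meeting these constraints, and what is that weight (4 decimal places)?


Walmart (0.3549)

p=Σ⁻¹μ = [0.1961  2.5437  1.9588  2.1486  2.2946  0.2270]
q=Σ⁻¹𝟙 = [10.0653  15.2028  20.0395  9.6594  13.1347  13.6753]
a=μᵀp=1.402871  b=𝟙ᵀp=9.368853  c=𝟙ᵀq=81.777025  D=ac−b²=26.947251
λ₁=(c·0.184−b)/D = (81.777025·0.184−9.368853)/26.947251 = 0.210712
λ₂=(a−b·0.184)/D = (1.402871−9.368853·0.184)/26.947251 = -0.011912
w* = 0.210712·p + -0.011912·q:
  w_0 = 0.210712·0.1961 + -0.011912·10.0653 = -0.0786  (Kellogg)
  w_1 = 0.210712·2.5437 + -0.011912·15.2028 = 0.3549  (Walmart)
  w_2 = 0.210712·1.9588 + -0.011912·20.0395 = 0.1740  (Xerox)
  w_3 = 0.210712·2.1486 + -0.011912·9.6594 = 0.3377  (Chevron)
  w_4 = 0.210712·2.2946 + -0.011912·13.1347 = 0.3270  (Intel)
  w_5 = 0.210712·0.2270 + -0.011912·13.6753 = -0.1151  (Merck)
Σw_i=1.0000  μᵀw=0.1840
σ²=wᵀΣw=λ₁·μ_p+λ₂ = 0.210712·0.184 + -0.011912 = 0.026859 ≈ 0.0269


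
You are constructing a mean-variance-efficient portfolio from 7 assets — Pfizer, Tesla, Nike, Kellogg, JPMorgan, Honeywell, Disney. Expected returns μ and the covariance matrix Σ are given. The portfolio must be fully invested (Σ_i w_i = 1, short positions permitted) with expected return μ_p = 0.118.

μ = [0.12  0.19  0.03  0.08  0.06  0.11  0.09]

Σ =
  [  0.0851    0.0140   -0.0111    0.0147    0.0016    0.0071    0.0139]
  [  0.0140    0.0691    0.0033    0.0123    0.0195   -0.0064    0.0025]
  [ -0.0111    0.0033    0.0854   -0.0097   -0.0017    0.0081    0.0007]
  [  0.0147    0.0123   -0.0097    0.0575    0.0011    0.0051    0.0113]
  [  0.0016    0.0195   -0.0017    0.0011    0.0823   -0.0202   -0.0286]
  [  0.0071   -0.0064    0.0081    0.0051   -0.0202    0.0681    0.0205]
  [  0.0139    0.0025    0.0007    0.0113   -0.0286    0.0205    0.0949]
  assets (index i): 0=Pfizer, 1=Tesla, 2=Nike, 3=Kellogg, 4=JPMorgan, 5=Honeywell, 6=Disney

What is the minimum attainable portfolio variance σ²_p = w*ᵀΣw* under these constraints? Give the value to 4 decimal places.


g=Σ⁻¹μ = [0.7076  2.4409  0.2428  0.4448  0.7692  1.7633  0.5766]
h=Σ⁻¹𝟙 = [7.0360  6.1378  12.7645  12.8762  17.6097  14.2759  9.9410]
a=μᵀg=0.883556  b=𝟙ᵀg=6.945149  c=𝟙ᵀh=80.641046  D=ac−b²=23.015808
λ₁=(c·0.118−b)/D = (80.641046·0.118−6.945149)/23.015808 = 0.111684
λ₂=(a−b·0.118)/D = (0.883556−6.945149·0.118)/23.015808 = 0.002782
w* = 0.111684·g + 0.002782·h:
  w_0 = 0.111684·0.7076 + 0.002782·7.0360 = 0.0986  (Pfizer)
  w_1 = 0.111684·2.4409 + 0.002782·6.1378 = 0.2897  (Tesla)
  w_2 = 0.111684·0.2428 + 0.002782·12.7645 = 0.0626  (Nike)
  w_3 = 0.111684·0.4448 + 0.002782·12.8762 = 0.0855  (Kellogg)
  w_4 = 0.111684·0.7692 + 0.002782·17.6097 = 0.1349  (JPMorgan)
  w_5 = 0.111684·1.7633 + 0.002782·14.2759 = 0.2366  (Honeywell)
  w_6 = 0.111684·0.5766 + 0.002782·9.9410 = 0.0920  (Disney)
Σw_i=1.0000  μᵀw=0.1180
σ²=wᵀΣw=λ₁·μ_p+λ₂ = 0.111684·0.118 + 0.002782 = 0.015961 ≈ 0.0160

0.0160


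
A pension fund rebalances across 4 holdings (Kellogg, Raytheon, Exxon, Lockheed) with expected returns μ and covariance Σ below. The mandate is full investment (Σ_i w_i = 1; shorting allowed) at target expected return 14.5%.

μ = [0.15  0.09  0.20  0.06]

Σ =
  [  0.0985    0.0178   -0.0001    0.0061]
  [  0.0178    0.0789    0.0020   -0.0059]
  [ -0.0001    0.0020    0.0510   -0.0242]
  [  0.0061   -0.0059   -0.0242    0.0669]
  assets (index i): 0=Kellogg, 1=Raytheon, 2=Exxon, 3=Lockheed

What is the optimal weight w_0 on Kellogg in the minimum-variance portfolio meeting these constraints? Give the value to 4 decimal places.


u=Σ⁻¹μ = [1.1867  0.9470  5.1918  2.7502]
v=Σ⁻¹𝟙 = [6.2559  12.4747  31.9611  27.0388]
a=μᵀu=1.466596  b=𝟙ᵀu=10.075661  c=𝟙ᵀv=77.730537  D=ac−b²=12.480377
λ₁=(c·0.145−b)/D = (77.730537·0.145−10.075661)/12.480377 = 0.095772
λ₂=(a−b·0.145)/D = (1.466596−10.075661·0.145)/12.480377 = 0.000451
w* = 0.095772·u + 0.000451·v:
  w_0 = 0.095772·1.1867 + 0.000451·6.2559 = 0.1165  (Kellogg)
  w_1 = 0.095772·0.9470 + 0.000451·12.4747 = 0.0963  (Raytheon)
  w_2 = 0.095772·5.1918 + 0.000451·31.9611 = 0.5116  (Exxon)
  w_3 = 0.095772·2.7502 + 0.000451·27.0388 = 0.2756  (Lockheed)
Σw_i=1.0000  μᵀw=0.1450
σ²=wᵀΣw=λ₁·μ_p+λ₂ = 0.095772·0.145 + 0.000451 = 0.014338 ≈ 0.0143

0.1165


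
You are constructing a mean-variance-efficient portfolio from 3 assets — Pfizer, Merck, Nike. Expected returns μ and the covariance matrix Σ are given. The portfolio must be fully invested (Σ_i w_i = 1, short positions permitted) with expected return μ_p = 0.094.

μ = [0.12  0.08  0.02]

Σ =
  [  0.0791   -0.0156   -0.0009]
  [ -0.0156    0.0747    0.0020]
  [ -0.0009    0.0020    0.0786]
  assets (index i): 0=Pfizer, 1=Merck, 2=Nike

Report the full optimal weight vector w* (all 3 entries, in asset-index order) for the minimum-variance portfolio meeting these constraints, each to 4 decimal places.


p=Σ⁻¹μ = [1.8040  1.4413  0.2384]
q=Σ⁻¹𝟙 = [16.0183  16.3977  12.4888]
a=μᵀp=0.336558  b=𝟙ᵀp=3.483782  c=𝟙ᵀq=44.904756  D=ac−b²=2.976310
λ₁=(c·0.094−b)/D = (44.904756·0.094−3.483782)/2.976310 = 0.247711
λ₂=(a−b·0.094)/D = (0.336558−3.483782·0.094)/2.976310 = 0.003052
w* = 0.247711·p + 0.003052·q:
  w_0 = 0.247711·1.8040 + 0.003052·16.0183 = 0.4958  (Pfizer)
  w_1 = 0.247711·1.4413 + 0.003052·16.3977 = 0.4071  (Merck)
  w_2 = 0.247711·0.2384 + 0.003052·12.4888 = 0.0972  (Nike)
Σw_i=1.0000  μᵀw=0.0940
σ²=wᵀΣw=λ₁·μ_p+λ₂ = 0.247711·0.094 + 0.003052 = 0.026336 ≈ 0.0263

0.4958  0.4071  0.0972


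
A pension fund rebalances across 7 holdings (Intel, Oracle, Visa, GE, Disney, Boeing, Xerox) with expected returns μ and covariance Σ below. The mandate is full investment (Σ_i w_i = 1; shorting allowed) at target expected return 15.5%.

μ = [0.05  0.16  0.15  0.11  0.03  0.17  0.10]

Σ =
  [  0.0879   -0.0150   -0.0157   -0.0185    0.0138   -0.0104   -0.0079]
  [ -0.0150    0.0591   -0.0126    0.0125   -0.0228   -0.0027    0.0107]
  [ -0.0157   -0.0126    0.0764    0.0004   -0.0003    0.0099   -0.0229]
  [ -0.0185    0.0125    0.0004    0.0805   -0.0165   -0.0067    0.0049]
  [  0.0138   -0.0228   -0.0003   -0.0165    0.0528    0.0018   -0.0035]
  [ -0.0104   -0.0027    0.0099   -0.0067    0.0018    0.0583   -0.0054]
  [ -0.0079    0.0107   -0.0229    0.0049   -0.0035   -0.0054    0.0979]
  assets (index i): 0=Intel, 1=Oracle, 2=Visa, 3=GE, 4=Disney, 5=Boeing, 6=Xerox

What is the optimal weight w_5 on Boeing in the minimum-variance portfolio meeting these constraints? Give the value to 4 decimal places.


p=Σ⁻¹μ = [2.4662  4.4182  3.2732  1.9047  2.4439  3.3035  1.6775]
q=Σ⁻¹𝟙 = [25.0087  36.0838  26.1549  20.4075  34.8237  21.5791  15.8206]
a=μᵀp=2.333374  b=𝟙ᵀp=19.487113  c=𝟙ᵀq=179.878206  D=ac−b²=39.975604
λ₁=(c·0.155−b)/D = (179.878206·0.155−19.487113)/39.975604 = 0.209978
λ₂=(a−b·0.155)/D = (2.333374−19.487113·0.155)/39.975604 = -0.017189
w* = 0.209978·p + -0.017189·q:
  w_0 = 0.209978·2.4662 + -0.017189·25.0087 = 0.0880  (Intel)
  w_1 = 0.209978·4.4182 + -0.017189·36.0838 = 0.3075  (Oracle)
  w_2 = 0.209978·3.2732 + -0.017189·26.1549 = 0.2377  (Visa)
  w_3 = 0.209978·1.9047 + -0.017189·20.4075 = 0.0492  (GE)
  w_4 = 0.209978·2.4439 + -0.017189·34.8237 = -0.0854  (Disney)
  w_5 = 0.209978·3.3035 + -0.017189·21.5791 = 0.3227  (Boeing)
  w_6 = 0.209978·1.6775 + -0.017189·15.8206 = 0.0803  (Xerox)
Σw_i=1.0000  μᵀw=0.1550
σ²=wᵀΣw=λ₁·μ_p+λ₂ = 0.209978·0.155 + -0.017189 = 0.015358 ≈ 0.0154

0.3227


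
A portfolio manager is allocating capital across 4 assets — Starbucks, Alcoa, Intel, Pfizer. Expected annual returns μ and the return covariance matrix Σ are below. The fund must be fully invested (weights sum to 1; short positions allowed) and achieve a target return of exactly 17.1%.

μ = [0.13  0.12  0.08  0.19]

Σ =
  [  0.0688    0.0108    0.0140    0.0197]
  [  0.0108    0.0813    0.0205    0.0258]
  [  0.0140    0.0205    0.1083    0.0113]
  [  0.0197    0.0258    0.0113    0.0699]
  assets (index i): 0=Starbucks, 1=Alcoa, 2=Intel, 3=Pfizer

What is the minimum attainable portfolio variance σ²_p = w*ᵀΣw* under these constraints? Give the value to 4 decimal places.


0.0472

g=Σ⁻¹μ = [1.1321  0.5802  0.2589  2.1431]
h=Σ⁻¹𝟙 = [9.9752  6.9822  5.7896  7.9818]
a=μᵀg=0.644703  b=𝟙ᵀg=4.114347  c=𝟙ᵀh=30.728814  D=ac−b²=2.883093
λ₁=(c·0.171−b)/D = (30.728814·0.171−4.114347)/2.883093 = 0.395506
λ₂=(a−b·0.171)/D = (0.644703−4.114347·0.171)/2.883093 = -0.020412
w* = 0.395506·g + -0.020412·h:
  w_0 = 0.395506·1.1321 + -0.020412·9.9752 = 0.2441  (Starbucks)
  w_1 = 0.395506·0.5802 + -0.020412·6.9822 = 0.0870  (Alcoa)
  w_2 = 0.395506·0.2589 + -0.020412·5.7896 = -0.0158  (Intel)
  w_3 = 0.395506·2.1431 + -0.020412·7.9818 = 0.6847  (Pfizer)
Σw_i=1.0000  μᵀw=0.1710
σ²=wᵀΣw=λ₁·μ_p+λ₂ = 0.395506·0.171 + -0.020412 = 0.047219 ≈ 0.0472
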